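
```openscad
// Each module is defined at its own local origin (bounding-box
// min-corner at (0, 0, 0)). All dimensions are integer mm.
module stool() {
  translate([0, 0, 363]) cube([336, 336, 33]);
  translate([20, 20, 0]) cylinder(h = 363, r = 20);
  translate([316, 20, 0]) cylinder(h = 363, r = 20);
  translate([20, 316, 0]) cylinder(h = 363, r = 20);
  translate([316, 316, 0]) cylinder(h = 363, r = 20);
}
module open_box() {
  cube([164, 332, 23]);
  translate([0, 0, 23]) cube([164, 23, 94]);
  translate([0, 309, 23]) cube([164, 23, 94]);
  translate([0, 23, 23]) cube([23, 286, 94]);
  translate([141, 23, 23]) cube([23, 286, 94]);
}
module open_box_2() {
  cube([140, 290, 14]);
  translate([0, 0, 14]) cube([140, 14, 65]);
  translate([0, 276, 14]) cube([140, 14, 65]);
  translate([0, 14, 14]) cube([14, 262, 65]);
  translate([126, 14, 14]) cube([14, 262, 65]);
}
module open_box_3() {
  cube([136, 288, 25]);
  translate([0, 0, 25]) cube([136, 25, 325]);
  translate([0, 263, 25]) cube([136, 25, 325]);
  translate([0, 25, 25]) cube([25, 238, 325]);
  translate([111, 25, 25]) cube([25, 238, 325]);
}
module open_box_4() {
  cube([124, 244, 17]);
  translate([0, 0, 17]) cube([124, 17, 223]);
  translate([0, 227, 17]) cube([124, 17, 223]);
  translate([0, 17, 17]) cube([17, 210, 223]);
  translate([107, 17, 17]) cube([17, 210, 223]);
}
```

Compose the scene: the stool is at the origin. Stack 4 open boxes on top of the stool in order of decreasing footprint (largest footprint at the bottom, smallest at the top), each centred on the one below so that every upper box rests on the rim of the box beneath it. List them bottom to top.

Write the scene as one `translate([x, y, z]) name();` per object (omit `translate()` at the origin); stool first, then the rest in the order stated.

stool();
translate([86, 2, 396]) open_box();
translate([98, 23, 513]) open_box_2();
translate([100, 24, 592]) open_box_3();
translate([106, 46, 942]) open_box_4();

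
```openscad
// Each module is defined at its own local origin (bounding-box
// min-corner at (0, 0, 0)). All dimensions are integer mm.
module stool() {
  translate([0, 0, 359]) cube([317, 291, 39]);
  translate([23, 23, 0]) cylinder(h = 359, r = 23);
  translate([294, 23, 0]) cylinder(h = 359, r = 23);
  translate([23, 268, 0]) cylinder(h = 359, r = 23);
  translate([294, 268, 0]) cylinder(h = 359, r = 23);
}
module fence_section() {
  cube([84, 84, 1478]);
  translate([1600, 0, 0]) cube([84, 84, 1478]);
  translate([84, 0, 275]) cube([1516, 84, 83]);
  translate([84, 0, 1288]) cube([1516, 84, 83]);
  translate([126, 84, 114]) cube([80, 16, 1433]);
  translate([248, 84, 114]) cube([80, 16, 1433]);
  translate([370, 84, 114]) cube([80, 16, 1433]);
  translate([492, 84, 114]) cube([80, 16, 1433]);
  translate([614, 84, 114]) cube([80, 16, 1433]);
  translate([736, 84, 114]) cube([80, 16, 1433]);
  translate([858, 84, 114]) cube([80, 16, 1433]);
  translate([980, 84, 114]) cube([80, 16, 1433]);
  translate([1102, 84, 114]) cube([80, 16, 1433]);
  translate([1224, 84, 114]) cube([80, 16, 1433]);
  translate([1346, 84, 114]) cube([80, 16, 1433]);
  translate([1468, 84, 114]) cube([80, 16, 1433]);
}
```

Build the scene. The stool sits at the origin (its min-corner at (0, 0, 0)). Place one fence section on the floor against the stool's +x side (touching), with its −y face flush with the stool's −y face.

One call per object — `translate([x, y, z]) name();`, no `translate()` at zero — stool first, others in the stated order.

stool();
translate([317, 0, 0]) fence_section();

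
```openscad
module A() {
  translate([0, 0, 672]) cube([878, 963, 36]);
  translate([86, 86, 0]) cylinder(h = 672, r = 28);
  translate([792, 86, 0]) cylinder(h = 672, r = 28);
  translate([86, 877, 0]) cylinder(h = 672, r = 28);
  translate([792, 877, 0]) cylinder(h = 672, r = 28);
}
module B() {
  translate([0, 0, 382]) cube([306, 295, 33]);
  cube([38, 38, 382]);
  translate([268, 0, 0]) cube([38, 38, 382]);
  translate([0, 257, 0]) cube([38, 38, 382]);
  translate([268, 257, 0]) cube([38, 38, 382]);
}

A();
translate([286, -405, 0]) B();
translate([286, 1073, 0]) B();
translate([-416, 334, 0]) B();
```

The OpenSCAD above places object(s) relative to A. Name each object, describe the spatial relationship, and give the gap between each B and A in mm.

A is a table. B is a stool. Three stools sit around the table at the −y, +y, −x sides. The gap between each stool and the table is 110 mm.

Each stool's nearest face is 110 mm from the table's bounding box.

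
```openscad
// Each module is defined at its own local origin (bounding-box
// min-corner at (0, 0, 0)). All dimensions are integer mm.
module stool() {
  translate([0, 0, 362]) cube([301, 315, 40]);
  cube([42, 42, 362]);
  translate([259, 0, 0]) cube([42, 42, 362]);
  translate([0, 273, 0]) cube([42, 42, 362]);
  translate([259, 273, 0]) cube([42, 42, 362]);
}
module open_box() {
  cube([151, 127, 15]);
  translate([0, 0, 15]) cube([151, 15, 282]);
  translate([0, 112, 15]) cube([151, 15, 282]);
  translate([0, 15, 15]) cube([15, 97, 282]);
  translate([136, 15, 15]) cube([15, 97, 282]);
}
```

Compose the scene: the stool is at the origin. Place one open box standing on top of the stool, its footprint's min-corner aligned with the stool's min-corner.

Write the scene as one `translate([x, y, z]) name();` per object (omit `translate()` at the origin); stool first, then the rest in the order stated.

stool();
translate([0, 0, 402]) open_box();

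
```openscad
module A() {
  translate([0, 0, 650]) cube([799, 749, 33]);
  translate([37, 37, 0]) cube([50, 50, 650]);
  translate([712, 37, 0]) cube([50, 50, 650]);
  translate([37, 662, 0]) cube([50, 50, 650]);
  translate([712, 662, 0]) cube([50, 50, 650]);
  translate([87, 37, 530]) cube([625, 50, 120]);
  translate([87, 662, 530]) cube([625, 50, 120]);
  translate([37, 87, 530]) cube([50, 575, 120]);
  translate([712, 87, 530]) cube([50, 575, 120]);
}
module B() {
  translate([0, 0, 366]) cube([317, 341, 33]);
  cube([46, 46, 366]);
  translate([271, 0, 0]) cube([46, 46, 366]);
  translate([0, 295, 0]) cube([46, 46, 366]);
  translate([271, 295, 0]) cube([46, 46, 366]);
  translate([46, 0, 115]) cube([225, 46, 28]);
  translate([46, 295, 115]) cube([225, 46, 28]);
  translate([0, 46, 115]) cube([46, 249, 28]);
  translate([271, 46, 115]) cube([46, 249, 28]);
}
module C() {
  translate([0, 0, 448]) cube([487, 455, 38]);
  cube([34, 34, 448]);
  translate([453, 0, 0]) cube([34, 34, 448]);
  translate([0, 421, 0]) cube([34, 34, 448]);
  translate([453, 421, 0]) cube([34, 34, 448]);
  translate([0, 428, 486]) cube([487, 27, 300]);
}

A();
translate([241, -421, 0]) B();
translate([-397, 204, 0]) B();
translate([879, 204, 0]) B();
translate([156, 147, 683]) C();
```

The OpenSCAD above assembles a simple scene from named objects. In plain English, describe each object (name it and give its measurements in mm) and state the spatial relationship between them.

A is a table with a 799×749 mm rectangular top, 33 mm thick, top surface at z = 683 mm, supported by four 50×50 mm square legs, each inset 37 mm from the nearest pair of top edges, running from the floor. Four apron rails, 50 mm thick and 120 mm tall, run between adjacent legs with their top edges flush with the underside of the top and their outer faces flush with the legs' outer faces.

B is a four-legged stool. The seat is 317×341 mm, 33 mm thick, top at z = 399 mm. It stands on four square legs, each 46×46 mm in cross-section, from z = 0 to the seat underside, each flush with a corner of the seat. Four stretchers, 46 mm wide and 28 mm tall, connect adjacent legs with their undersides at z = 115 mm, each running between the inner faces of the legs it joins and aligned with the legs' outer faces on the other axis.

C is a chair: 487×455 mm seat, 38 mm thick, top at z = 486 mm, on four 34 mm square corner legs flush with the seat edges. A 27 mm thick backrest slab spans the full seat width, extending 300 mm above the seat top, its back face flush with the seat's +y edge.

Three stools sit around the table at the −y, −x, +x sides. The chair is on top of the table, centred.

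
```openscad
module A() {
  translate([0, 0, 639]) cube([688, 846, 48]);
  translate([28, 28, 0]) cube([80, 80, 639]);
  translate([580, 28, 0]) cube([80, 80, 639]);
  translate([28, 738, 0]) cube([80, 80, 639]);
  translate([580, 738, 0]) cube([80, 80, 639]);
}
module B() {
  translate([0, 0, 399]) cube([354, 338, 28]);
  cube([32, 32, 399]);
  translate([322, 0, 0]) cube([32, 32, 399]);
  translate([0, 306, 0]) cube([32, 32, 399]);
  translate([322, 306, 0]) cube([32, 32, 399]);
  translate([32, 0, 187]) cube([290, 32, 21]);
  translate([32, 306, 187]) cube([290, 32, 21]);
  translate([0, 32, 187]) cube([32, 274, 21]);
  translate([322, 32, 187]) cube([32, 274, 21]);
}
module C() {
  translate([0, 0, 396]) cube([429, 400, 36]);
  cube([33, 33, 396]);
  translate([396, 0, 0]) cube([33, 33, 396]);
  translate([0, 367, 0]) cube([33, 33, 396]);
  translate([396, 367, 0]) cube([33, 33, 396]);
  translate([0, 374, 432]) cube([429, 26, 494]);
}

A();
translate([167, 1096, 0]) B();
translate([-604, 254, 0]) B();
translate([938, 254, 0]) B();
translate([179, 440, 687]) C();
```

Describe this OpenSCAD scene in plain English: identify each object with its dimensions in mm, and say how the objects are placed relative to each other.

A is a table: top 688 mm (x) × 846 mm (y), 48 mm thick, upper face at z = 687 mm, on four 80×80 mm square legs, each inset 28 mm from the nearest pair of top edges, running from z = 0 to the bottom of the top.

B is a four-legged stool. The seat is 354×338 mm, 28 mm thick, top at z = 427 mm. It stands on four square legs, each 32×32 mm in cross-section, from z = 0 to the seat underside, each flush with a corner of the seat. Four stretchers, 32 mm wide and 21 mm tall, connect adjacent legs with their undersides at z = 187 mm, each running between the inner faces of the legs it joins and aligned with the legs' outer faces on the other axis.

C is a chair: 429×400 mm seat, 36 mm thick, top at z = 432 mm, on four 33 mm square corner legs flush with the seat edges. A 26 mm thick backrest slab spans the full seat width, extending 494 mm above the seat top, its back face flush with the seat's +y edge.

Three stools sit around the table at the +y, −x, +x sides. The chair is on top of the table.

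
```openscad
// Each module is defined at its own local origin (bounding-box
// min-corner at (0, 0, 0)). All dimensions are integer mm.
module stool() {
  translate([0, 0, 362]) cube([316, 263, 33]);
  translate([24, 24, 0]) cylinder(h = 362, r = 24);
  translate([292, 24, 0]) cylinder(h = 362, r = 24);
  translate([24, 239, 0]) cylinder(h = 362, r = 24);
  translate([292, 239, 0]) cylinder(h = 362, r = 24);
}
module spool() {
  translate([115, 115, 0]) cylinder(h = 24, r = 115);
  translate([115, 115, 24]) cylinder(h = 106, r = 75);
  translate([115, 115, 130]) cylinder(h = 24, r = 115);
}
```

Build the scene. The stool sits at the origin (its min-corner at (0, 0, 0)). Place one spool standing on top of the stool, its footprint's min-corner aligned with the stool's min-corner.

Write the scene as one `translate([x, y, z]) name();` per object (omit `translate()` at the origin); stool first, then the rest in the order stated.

stool();
translate([0, 0, 395]) spool();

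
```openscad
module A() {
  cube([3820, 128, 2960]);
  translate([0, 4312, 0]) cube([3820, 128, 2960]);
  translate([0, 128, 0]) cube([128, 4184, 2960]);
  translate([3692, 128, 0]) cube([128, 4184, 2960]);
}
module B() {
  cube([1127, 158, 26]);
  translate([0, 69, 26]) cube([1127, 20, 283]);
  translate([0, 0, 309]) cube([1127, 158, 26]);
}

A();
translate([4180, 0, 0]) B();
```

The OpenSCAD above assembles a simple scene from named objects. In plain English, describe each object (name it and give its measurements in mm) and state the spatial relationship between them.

A is the wall frame of a small rectangular building: four walls, each 2960 mm tall and 128 mm thick, enclosing a footprint 3820 mm (x) by 4440 mm (y) outside-to-outside, with no floor or roof. The front and back walls (the −y and +y sides) span the full width; the two side walls fit between them.

B is an I-beam lying along x, 1127 mm long. Overall section height 335 mm. Two flanges 158 mm wide (y) and 26 mm thick, one on the floor and one at the top; a web 20 mm thick runs between them, centred on the flange width.

The I-beam is on the floor beside the house frame on its +x side.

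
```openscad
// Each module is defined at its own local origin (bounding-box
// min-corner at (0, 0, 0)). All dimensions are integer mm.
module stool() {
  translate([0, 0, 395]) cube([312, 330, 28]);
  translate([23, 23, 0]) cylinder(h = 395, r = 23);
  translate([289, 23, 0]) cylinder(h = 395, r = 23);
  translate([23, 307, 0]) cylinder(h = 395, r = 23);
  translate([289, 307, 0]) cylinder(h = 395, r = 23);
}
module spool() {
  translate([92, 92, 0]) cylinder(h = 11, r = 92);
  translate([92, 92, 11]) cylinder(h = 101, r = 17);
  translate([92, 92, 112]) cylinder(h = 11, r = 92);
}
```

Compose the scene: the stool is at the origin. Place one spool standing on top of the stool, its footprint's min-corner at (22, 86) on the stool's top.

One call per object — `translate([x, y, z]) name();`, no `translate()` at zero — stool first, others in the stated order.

stool();
translate([22, 86, 423]) spool();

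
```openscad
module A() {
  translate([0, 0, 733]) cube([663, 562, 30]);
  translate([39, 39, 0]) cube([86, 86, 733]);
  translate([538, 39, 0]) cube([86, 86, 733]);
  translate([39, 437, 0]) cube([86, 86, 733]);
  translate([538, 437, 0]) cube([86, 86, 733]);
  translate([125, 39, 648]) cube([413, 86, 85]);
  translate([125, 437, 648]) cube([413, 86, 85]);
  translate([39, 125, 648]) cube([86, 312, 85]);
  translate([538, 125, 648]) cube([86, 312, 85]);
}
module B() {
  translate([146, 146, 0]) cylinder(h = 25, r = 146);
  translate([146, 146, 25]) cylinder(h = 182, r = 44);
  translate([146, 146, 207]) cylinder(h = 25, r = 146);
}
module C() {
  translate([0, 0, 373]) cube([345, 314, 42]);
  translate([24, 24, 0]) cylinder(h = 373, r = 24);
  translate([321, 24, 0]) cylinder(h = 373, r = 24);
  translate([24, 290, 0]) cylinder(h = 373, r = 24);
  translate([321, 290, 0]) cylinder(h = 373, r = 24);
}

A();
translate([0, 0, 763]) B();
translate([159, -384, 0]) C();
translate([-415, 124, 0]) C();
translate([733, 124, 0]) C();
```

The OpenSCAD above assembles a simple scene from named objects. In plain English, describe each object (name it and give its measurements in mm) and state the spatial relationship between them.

A is a table: top 663 mm (x) × 562 mm (y), 30 mm thick, upper face at z = 763 mm, on four 86×86 mm square legs, each inset 39 mm from the nearest pair of top edges, running from z = 0 to the bottom of the top. Four apron rails, 86 mm thick and 85 mm tall, run between adjacent legs with their top edges flush with the underside of the top and their outer faces flush with the legs' outer faces.

B is a spool: two coaxial disc flanges of radius 146 mm and thickness 25 mm, joined by a core cylinder of radius 44 mm and height 182 mm. The lower flange rests on z = 0 and the three cylinders share a vertical axis.

C is a four-legged stool. The seat is 345×314 mm, 42 mm thick, top at z = 415 mm. It stands on four round legs, each 48 mm in diameter, from z = 0 to the seat underside, each leg's axis is inset half a diameter from the nearest pair of seat edges (so the leg's bounding box is flush with the corner).

The spool is on top of the table. Three stools sit around the table at the −y, −x, +x sides.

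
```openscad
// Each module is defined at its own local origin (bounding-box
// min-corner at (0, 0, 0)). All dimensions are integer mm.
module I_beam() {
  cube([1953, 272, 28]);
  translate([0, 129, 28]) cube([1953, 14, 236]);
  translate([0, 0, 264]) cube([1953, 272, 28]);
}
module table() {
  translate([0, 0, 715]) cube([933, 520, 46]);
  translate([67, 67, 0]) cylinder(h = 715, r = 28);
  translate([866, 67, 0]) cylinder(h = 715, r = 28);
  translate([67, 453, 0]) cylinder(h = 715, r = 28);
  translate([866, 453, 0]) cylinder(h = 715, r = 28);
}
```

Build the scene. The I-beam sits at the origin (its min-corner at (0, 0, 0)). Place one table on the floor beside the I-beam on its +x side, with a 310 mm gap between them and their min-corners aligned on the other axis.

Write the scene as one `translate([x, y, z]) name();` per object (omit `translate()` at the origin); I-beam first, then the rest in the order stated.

I_beam();
translate([2263, 0, 0]) table();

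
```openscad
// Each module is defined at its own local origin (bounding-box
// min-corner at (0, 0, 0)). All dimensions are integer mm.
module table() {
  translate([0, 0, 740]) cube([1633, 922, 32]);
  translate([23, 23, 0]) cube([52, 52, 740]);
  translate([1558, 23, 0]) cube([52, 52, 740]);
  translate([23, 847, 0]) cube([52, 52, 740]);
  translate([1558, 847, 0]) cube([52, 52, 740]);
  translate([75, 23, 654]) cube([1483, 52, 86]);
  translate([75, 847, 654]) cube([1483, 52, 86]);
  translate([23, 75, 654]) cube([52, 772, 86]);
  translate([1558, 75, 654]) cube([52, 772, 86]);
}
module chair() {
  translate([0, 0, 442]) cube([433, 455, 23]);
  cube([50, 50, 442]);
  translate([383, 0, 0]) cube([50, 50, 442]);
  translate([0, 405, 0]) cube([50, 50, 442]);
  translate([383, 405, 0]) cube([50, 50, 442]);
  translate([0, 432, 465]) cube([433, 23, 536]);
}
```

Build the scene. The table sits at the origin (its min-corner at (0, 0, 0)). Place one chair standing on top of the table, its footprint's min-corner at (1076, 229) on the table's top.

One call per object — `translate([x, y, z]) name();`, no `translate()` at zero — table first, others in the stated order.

table();
translate([1076, 229, 772]) chair();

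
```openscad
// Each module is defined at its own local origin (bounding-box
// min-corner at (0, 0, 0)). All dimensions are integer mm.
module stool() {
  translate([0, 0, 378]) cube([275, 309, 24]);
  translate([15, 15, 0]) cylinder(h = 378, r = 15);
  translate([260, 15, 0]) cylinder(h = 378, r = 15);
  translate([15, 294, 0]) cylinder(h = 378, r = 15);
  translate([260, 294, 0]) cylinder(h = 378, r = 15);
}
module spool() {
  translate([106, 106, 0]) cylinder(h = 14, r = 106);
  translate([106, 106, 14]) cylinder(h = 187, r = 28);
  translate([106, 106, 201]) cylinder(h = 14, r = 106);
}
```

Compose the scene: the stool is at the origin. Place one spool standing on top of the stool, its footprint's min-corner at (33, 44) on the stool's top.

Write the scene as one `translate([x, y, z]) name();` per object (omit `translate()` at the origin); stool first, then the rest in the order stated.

stool();
translate([33, 44, 402]) spool();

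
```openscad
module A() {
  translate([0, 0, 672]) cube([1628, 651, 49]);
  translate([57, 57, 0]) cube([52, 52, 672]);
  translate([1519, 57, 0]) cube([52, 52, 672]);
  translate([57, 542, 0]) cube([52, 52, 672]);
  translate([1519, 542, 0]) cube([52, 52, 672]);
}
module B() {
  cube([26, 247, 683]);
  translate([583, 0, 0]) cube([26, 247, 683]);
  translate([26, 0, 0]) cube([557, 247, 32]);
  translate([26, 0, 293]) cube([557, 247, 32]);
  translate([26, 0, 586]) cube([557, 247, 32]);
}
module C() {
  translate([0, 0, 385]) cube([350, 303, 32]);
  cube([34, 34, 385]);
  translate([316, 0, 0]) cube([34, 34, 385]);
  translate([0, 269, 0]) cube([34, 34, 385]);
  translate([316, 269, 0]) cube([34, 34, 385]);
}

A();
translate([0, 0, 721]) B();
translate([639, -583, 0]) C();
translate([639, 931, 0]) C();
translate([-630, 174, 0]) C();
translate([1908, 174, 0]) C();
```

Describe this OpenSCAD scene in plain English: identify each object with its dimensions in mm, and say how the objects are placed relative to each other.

A is a rectangular dining table. The top is 1628×651×49 mm with its upper surface at z = 721 mm. It stands on four 52×52 mm square legs, each inset 57 mm from the nearest pair of top edges, running from the floor to the underside of the top.

B is an open bookshelf. Two side panels, each 26 mm thick, 247 mm deep and 683 mm tall, stand 609 mm apart (outside-to-outside). Between them sit 3 shelves, each 32 mm thick and 247 mm deep, spanning the full gap between the sides. The bottom shelf rests on the floor (its underside at z = 0) and the clear gap between one shelf's top and the next shelf's underside is 261 mm.

C is a four-legged stool. The seat is a 350×303×32 mm slab whose top surface is at z = 417 mm; four square legs, each 34×34 mm in cross-section, run from the floor (z = 0) to the underside of the seat, each flush with a corner of the seat.

The bookshelf is on top of the table. Four stools sit around the table at the −y, +y, −x, +x sides.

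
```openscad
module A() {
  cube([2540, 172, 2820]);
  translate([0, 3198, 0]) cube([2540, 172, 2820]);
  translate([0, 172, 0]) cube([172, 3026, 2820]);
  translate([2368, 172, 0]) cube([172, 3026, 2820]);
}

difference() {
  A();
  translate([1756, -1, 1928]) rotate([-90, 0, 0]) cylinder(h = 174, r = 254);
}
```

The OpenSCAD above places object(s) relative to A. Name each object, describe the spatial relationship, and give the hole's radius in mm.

The subtracted cylinder has r = 254 mm.

A is a house frame. The house frame has a circular hole through its front wall. The hole's radius is 254 mm.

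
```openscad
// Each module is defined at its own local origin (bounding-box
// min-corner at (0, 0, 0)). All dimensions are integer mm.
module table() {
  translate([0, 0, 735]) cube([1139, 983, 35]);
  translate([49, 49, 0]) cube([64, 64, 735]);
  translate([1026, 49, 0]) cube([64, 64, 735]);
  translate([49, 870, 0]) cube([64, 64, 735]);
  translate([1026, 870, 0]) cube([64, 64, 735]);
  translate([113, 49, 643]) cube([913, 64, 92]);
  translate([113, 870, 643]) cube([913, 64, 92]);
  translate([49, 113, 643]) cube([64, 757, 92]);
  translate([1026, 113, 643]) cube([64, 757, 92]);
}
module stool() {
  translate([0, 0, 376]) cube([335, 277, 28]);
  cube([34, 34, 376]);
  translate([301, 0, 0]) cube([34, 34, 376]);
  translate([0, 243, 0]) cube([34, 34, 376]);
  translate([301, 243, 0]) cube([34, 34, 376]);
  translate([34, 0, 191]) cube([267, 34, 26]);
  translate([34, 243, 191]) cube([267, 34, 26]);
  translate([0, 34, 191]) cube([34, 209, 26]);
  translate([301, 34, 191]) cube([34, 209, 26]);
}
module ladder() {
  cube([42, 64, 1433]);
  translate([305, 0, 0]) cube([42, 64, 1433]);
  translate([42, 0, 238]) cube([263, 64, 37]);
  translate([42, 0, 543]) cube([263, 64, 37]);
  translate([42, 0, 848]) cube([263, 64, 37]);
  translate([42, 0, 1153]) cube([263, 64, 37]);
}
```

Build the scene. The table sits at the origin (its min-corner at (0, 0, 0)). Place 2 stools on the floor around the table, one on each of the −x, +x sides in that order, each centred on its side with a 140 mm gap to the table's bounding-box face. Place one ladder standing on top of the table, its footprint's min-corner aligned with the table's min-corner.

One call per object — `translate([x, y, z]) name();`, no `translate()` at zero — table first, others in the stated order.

table();
translate([-475, 353, 0]) stool();
translate([1279, 353, 0]) stool();
translate([0, 0, 770]) ladder();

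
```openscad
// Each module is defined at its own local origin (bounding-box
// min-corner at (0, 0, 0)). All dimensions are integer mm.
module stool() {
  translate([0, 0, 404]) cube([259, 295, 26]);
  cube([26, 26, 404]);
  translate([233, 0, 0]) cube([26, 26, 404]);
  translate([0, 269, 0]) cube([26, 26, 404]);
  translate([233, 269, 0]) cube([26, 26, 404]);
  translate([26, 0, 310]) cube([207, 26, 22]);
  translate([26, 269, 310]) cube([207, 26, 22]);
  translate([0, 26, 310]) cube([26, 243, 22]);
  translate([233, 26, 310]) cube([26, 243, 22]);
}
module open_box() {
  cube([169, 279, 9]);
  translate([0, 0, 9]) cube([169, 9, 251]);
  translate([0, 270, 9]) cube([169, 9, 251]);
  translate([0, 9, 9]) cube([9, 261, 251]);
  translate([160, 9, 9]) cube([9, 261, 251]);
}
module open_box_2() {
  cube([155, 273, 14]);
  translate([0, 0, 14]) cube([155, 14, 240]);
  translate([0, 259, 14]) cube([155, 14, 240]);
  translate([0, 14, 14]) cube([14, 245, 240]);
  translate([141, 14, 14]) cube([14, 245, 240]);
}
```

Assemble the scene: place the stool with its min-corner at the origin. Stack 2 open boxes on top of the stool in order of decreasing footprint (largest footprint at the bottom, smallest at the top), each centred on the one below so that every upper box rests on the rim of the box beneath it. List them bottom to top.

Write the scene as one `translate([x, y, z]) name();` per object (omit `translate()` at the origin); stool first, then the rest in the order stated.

stool();
translate([45, 8, 430]) open_box();
translate([52, 11, 690]) open_box_2();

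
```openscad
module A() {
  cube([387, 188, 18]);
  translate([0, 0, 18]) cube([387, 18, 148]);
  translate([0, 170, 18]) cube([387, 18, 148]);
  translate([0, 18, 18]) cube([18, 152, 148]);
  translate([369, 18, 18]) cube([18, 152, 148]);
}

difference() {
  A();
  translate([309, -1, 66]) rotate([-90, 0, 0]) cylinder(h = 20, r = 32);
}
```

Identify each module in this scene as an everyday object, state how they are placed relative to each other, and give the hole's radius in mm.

The subtracted cylinder has r = 32 mm.

A is an open box. The open box has a circular hole through its front wall. The hole's radius is 32 mm.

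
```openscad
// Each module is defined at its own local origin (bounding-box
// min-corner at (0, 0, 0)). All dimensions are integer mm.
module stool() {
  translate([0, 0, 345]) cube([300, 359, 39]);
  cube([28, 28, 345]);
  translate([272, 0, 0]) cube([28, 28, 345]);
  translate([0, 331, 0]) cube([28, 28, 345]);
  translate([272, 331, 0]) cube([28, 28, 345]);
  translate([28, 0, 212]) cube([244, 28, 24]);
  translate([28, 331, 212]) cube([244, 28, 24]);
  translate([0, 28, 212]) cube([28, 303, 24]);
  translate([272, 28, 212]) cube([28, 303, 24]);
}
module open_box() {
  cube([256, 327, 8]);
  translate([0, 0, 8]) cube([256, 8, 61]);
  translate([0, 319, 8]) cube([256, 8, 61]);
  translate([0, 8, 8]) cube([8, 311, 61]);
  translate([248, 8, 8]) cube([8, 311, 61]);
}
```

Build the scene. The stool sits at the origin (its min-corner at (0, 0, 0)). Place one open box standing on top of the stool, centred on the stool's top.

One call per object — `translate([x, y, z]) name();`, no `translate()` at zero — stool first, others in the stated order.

stool();
translate([22, 16, 384]) open_box();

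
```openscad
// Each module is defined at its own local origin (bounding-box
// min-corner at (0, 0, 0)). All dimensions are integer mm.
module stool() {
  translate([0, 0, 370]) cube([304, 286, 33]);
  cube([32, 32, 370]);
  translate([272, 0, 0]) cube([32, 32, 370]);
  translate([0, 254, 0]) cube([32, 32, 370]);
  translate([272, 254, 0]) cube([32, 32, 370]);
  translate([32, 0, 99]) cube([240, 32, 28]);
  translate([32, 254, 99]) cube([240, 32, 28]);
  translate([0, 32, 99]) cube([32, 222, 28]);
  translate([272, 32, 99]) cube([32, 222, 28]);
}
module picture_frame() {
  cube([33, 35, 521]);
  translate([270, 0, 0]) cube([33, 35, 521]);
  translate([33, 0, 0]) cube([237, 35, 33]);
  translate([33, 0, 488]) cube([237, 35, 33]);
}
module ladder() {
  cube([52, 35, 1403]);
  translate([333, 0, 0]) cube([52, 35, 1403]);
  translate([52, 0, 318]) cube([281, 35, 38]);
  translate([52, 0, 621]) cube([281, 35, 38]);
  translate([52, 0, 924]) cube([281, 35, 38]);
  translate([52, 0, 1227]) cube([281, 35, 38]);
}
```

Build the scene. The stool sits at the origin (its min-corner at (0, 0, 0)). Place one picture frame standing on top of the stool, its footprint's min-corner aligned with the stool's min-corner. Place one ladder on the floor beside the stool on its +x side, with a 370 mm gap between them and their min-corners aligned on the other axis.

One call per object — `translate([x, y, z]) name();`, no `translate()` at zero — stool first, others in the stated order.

stool();
translate([0, 0, 403]) picture_frame();
translate([674, 0, 0]) ladder();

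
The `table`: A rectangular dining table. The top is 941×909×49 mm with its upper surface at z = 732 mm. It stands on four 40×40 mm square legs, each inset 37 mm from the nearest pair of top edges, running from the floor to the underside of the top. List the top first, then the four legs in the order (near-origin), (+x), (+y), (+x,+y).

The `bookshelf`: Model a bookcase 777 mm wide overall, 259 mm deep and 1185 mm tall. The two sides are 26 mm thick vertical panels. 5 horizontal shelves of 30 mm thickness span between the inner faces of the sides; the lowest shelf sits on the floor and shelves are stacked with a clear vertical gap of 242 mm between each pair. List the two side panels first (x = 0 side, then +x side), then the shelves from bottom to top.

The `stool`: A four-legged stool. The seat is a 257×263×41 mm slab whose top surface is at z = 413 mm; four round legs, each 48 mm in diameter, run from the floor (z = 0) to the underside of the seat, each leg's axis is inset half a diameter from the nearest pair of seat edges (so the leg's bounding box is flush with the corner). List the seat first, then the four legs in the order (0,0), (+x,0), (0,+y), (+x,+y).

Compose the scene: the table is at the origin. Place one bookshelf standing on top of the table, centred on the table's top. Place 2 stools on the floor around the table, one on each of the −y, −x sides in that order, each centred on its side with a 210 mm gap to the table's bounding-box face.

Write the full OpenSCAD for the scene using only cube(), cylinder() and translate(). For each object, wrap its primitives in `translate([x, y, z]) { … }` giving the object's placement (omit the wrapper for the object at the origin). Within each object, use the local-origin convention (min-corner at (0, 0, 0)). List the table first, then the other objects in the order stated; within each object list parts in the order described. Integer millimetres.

translate([0, 0, 683]) cube([941, 909, 49]);
translate([37, 37, 0]) cube([40, 40, 683]);
translate([864, 37, 0]) cube([40, 40, 683]);
translate([37, 832, 0]) cube([40, 40, 683]);
translate([864, 832, 0]) cube([40, 40, 683]);
translate([82, 325, 732]) {
  cube([26, 259, 1185]);
  translate([751, 0, 0]) cube([26, 259, 1185]);
  translate([26, 0, 0]) cube([725, 259, 30]);
  translate([26, 0, 272]) cube([725, 259, 30]);
  translate([26, 0, 544]) cube([725, 259, 30]);
  translate([26, 0, 816]) cube([725, 259, 30]);
  translate([26, 0, 1088]) cube([725, 259, 30]);
}
translate([342, -473, 0]) {
  translate([0, 0, 372]) cube([257, 263, 41]);
  translate([24, 24, 0]) cylinder(h = 372, r = 24);
  translate([233, 24, 0]) cylinder(h = 372, r = 24);
  translate([24, 239, 0]) cylinder(h = 372, r = 24);
  translate([233, 239, 0]) cylinder(h = 372, r = 24);
}
translate([-467, 323, 0]) {
  translate([0, 0, 372]) cube([257, 263, 41]);
  translate([24, 24, 0]) cylinder(h = 372, r = 24);
  translate([233, 24, 0]) cylinder(h = 372, r = 24);
  translate([24, 239, 0]) cylinder(h = 372, r = 24);
  translate([233, 239, 0]) cylinder(h = 372, r = 24);
}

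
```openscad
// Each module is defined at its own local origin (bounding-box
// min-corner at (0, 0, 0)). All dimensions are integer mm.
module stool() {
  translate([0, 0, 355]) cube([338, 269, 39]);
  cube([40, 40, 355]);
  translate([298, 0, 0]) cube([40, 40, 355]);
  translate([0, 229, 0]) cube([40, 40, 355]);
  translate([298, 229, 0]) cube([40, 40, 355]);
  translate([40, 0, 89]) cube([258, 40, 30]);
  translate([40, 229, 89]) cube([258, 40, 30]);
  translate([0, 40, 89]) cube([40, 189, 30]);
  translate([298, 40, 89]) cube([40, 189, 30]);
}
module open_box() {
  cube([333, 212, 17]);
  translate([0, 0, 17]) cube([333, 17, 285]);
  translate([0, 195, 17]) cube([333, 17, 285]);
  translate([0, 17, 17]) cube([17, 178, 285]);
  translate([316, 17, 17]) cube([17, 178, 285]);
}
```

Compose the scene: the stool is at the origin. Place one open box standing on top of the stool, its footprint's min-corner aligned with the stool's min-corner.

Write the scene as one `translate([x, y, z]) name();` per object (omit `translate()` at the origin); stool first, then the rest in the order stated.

stool();
translate([0, 0, 394]) open_box();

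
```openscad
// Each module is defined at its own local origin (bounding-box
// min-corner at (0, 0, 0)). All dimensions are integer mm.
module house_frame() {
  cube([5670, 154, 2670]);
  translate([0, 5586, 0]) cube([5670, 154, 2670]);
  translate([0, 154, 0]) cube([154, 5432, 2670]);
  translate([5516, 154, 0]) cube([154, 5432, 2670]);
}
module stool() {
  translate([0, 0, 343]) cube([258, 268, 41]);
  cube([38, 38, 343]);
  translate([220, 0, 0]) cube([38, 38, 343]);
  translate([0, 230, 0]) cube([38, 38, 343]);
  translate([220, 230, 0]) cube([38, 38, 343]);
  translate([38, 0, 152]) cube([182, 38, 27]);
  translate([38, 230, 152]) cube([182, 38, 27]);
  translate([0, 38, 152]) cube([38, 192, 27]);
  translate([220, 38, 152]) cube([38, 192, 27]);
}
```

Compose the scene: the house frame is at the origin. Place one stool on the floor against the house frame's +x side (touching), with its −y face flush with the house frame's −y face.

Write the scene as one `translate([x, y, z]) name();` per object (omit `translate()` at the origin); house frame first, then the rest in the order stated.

house_frame();
translate([5670, 0, 0]) stool();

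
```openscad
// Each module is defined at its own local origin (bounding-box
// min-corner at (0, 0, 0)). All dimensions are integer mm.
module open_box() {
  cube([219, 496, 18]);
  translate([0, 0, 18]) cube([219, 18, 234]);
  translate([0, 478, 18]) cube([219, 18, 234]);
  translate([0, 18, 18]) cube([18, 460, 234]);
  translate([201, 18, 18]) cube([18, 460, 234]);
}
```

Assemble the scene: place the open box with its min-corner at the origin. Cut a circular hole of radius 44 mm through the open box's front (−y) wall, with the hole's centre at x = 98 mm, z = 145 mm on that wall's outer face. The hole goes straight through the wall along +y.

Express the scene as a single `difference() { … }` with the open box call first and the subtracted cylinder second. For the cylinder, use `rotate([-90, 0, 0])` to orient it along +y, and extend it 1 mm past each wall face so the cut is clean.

difference() {
  open_box();
  translate([98, -1, 145]) rotate([-90, 0, 0]) cylinder(h = 20, r = 44);
}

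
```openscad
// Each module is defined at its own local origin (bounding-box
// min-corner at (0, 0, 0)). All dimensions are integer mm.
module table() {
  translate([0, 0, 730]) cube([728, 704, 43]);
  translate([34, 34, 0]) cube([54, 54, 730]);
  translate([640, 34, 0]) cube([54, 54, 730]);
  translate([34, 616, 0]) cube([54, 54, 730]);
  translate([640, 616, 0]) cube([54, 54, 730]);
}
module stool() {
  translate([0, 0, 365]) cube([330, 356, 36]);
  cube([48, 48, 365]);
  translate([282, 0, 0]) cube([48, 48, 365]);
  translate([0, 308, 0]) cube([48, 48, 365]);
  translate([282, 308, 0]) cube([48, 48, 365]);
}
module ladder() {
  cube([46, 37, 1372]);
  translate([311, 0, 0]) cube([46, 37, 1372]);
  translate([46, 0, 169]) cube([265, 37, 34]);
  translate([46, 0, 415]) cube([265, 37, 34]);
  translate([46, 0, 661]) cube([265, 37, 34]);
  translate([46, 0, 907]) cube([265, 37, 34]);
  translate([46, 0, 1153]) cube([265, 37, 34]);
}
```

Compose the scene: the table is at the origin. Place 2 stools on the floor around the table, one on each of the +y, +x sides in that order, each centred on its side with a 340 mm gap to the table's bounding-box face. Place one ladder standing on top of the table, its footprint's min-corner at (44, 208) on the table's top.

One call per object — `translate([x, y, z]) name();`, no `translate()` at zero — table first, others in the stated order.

table();
translate([199, 1044, 0]) stool();
translate([1068, 174, 0]) stool();
translate([44, 208, 773]) ladder();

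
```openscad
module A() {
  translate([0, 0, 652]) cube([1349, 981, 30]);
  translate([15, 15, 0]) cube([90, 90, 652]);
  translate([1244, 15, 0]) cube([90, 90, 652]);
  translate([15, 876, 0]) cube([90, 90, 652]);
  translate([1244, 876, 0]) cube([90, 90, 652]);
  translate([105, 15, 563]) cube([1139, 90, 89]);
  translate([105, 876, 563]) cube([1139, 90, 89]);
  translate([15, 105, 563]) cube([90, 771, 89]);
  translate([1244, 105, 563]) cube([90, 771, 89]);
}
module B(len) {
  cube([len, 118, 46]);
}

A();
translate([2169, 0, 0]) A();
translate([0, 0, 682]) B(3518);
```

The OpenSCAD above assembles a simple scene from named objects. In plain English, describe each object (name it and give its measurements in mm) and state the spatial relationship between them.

A is a rectangular dining table. The top is 1349×981×30 mm with its upper surface at z = 682 mm. It stands on four 90×90 mm square legs, each inset 15 mm from the nearest pair of top edges, running from the floor to the underside of the top. Four apron rails, 90 mm thick and 89 mm tall, run between adjacent legs with their top edges flush with the underside of the top and their outer faces flush with the legs' outer faces.

B is a rectangular beam 3518 mm long (x), 118 mm deep (y), 46 mm thick (z).

The beam spans the tops of two tables placed 820 mm apart, resting at z = 682 mm.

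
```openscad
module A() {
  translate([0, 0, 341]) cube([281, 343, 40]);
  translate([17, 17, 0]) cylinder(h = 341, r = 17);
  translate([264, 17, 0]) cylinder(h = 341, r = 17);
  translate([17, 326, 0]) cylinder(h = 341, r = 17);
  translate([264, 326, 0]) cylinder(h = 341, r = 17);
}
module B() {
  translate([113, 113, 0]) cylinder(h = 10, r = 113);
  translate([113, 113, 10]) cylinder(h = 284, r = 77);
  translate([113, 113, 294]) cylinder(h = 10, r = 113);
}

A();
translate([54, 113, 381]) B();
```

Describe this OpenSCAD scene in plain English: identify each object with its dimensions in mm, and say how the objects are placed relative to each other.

A is a four-legged stool. The seat is a 281×343×40 mm slab whose top surface is at z = 381 mm; four round legs, each 34 mm in diameter, run from the floor (z = 0) to the underside of the seat, each leg's axis is inset half a diameter from the nearest pair of seat edges (so the leg's bounding box is flush with the corner).

B is a spool: two coaxial disc flanges of radius 113 mm and thickness 10 mm, joined by a core cylinder of radius 77 mm and height 284 mm. The lower flange rests on z = 0 and the three cylinders share a vertical axis.

The spool is on top of the stool.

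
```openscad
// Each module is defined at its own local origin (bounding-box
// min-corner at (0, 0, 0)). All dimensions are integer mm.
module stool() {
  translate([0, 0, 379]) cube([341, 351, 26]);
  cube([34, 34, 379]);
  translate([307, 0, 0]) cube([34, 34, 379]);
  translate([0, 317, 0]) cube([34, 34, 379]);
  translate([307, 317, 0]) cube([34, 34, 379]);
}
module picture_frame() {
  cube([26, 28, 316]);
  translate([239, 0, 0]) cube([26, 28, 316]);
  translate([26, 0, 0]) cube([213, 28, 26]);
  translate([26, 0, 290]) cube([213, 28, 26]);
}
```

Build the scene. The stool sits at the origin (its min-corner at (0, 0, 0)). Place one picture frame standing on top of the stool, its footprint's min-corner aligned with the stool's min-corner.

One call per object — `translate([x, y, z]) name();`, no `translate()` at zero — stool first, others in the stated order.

stool();
translate([0, 0, 405]) picture_frame();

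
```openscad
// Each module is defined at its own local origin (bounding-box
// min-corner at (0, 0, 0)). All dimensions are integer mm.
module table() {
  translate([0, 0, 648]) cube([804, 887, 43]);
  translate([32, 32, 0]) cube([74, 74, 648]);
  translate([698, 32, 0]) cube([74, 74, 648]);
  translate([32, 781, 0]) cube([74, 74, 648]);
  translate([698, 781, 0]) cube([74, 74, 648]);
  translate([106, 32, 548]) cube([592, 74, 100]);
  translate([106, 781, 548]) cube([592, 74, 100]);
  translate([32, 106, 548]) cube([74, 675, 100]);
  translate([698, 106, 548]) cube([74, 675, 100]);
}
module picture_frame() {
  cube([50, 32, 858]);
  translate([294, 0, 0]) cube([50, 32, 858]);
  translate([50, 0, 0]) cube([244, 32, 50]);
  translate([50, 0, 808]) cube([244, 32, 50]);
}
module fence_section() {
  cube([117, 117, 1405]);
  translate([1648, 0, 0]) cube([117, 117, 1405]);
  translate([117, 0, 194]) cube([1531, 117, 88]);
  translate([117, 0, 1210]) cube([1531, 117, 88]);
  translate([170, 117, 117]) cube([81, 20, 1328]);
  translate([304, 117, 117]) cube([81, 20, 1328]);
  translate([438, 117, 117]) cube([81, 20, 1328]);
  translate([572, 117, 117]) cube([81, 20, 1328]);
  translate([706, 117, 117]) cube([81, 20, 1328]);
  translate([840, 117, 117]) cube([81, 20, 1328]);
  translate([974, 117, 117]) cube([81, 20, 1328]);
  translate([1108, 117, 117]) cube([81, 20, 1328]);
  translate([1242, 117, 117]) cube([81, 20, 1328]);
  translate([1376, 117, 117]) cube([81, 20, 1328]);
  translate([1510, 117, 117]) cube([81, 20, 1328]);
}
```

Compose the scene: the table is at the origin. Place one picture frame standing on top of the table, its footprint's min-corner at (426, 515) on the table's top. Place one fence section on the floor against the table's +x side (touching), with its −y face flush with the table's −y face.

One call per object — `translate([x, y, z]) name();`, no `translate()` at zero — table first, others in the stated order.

table();
translate([426, 515, 691]) picture_frame();
translate([804, 0, 0]) fence_section();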